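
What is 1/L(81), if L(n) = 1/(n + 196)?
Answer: 277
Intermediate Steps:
L(n) = 1/(196 + n)
1/L(81) = 1/(1/(196 + 81)) = 1/(1/277) = 277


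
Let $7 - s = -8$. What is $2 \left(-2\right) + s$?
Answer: $11$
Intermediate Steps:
$s = 15$ ($s = 7 - -8 = 7 + 8 = 15$)
$2 \left(-2\right) + s = 2 \left(-2\right) + 15 = -4 + 15 = 11$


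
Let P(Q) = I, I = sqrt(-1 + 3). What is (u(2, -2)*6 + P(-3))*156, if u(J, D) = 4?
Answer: 3744 + 156*sqrt(2) ≈ 3964.6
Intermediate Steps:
I = sqrt(2) ≈ 1.4142
P(Q) = sqrt(2)
(u(2, -2)*6 + P(-3))*156 = (4*6 + sqrt(2))*156 = (24 + sqrt(2))*156 = 3744 + 156*sqrt(2)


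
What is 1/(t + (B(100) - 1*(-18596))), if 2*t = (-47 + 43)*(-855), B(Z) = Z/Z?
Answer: 1/20307 ≈ 4.9244e-5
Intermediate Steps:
B(Z) = 1
t = 1710 (t = ((-47 + 43)*(-855))/2 = (-4*(-855))/2 = (½)*3420 = 1710)
1/(t + (B(100) - 1*(-18596))) = 1/(1710 + (1 - 1*(-18596))) = 1/(1710 + (1 + 18596)) = 1/(1710 + 18597) = 1/20307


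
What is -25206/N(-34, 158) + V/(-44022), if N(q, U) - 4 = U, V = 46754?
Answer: -31033130/198099 ≈ -156.65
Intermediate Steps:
N(q, U) = 4 + U
-25206/N(-34, 158) + V/(-44022) = -25206/(4 + 158) + 46754/(-44022) = -25206/162 + 46754*(-1/44022) = -25206*1/162 - 23377/22011 = -4201/27 - 23377/22011 = -31033130/198099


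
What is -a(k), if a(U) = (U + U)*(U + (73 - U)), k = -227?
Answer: 33142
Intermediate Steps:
a(U) = 146*U (a(U) = (2*U)*73 = 146*U)
-a(k) = -146*(-227) = -1*(-33142) = 33142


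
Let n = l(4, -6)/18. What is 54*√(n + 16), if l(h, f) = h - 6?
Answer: 18*√143 ≈ 215.25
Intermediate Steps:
l(h, f) = -6 + h
n = -⅑ (n = (-6 + 4)/18 = -2*1/18 = -⅑ ≈ -0.11111)
54*√(n + 16) = 54*√(-⅑ + 16) = 54*√(143/9) = 54*(√143/3) = 18*√143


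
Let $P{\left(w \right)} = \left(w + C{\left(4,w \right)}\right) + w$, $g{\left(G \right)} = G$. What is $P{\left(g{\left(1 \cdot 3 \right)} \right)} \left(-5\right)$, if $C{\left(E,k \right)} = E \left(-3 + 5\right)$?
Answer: $-70$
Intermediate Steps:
$C{\left(E,k \right)} = 2 E$ ($C{\left(E,k \right)} = E 2 = 2 E$)
$P{\left(w \right)} = 8 + 2 w$ ($P{\left(w \right)} = \left(w + 2 \cdot 4\right) + w = \left(w + 8\right) + w = \left(8 + w\right) + w = 8 + 2 w$)
$P{\left(g{\left(1 \cdot 3 \right)} \right)} \left(-5\right) = \left(8 + 2 \cdot 1 \cdot 3\right) \left(-5\right) = \left(8 + 2 \cdot 3\right) \left(-5\right) = \left(8 + 6\right) \left(-5\right) = 14 \left(-5\right) = -70$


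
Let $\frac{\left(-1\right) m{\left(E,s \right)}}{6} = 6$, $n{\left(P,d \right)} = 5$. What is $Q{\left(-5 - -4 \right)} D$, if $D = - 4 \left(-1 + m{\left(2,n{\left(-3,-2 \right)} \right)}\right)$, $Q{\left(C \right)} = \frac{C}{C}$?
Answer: $148$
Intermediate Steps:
$m{\left(E,s \right)} = -36$ ($m{\left(E,s \right)} = \left(-6\right) 6 = -36$)
$Q{\left(C \right)} = 1$
$D = 148$ ($D = - 4 \left(-1 - 36\right) = \left(-4\right) \left(-37\right) = 148$)
$Q{\left(-5 - -4 \right)} D = 1 \cdot 148 = 148$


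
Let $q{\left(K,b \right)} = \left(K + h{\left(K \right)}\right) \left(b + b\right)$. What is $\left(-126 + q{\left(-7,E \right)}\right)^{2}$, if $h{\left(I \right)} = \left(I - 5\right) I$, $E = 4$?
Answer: $240100$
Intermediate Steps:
$h{\left(I \right)} = I \left(-5 + I\right)$ ($h{\left(I \right)} = \left(-5 + I\right) I = I \left(-5 + I\right)$)
$q{\left(K,b \right)} = 2 b \left(K + K \left(-5 + K\right)\right)$ ($q{\left(K,b \right)} = \left(K + K \left(-5 + K\right)\right) \left(b + b\right) = \left(K + K \left(-5 + K\right)\right) 2 b = 2 b \left(K + K \left(-5 + K\right)\right)$)
$\left(-126 + q{\left(-7,E \right)}\right)^{2} = \left(-126 + 2 \left(-7\right) 4 \left(-4 - 7\right)\right)^{2} = \left(-126 + 2 \left(-7\right) 4 \left(-11\right)\right)^{2} = \left(-126 + 616\right)^{2} = 490^{2} = 240100$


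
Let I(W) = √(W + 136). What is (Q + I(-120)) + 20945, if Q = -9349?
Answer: 11600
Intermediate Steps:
I(W) = √(136 + W)
(Q + I(-120)) + 20945 = (-9349 + √(136 - 120)) + 20945 = (-9349 + √16) + 20945 = (-9349 + 4) + 20945 = -9345 + 20945 = 11600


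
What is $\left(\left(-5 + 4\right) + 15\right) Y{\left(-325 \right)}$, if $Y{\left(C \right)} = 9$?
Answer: $126$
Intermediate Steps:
$\left(\left(-5 + 4\right) + 15\right) Y{\left(-325 \right)} = \left(\left(-5 + 4\right) + 15\right) 9 = \left(-1 + 15\right) 9 = 14 \cdot 9 = 126$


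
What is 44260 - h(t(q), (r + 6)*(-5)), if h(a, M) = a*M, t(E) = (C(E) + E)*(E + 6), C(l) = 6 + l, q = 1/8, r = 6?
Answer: 372455/8 ≈ 46557.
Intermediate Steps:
q = ⅛ (q = 1*(⅛) = ⅛ ≈ 0.12500)
t(E) = (6 + E)*(6 + 2*E) (t(E) = ((6 + E) + E)*(E + 6) = (6 + 2*E)*(6 + E) = (6 + E)*(6 + 2*E))
h(a, M) = M*a
44260 - h(t(q), (r + 6)*(-5)) = 44260 - (6 + 6)*(-5)*(36 + 2*(⅛)² + 18*(⅛)) = 44260 - 12*(-5)*(36 + 2*(1/64) + 9/4) = 44260 - (-60)*(36 + 1/32 + 9/4) = 44260 - (-60)*1225/32 = 44260 - 1*(-18375/8) = 44260 + 18375/8 = 372455/8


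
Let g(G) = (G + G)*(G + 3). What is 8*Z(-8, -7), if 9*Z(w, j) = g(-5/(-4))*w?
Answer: -680/9 ≈ -75.556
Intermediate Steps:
g(G) = 2*G*(3 + G) (g(G) = (2*G)*(3 + G) = 2*G*(3 + G))
Z(w, j) = 85*w/72 (Z(w, j) = ((2*(-5/(-4))*(3 - 5/(-4)))*w)/9 = ((2*(-5*(-¼))*(3 - 5*(-¼)))*w)/9 = ((2*(5/4)*(3 + 5/4))*w)/9 = ((2*(5/4)*(17/4))*w)/9 = (85*w/8)/9 = 85*w/72)
8*Z(-8, -7) = 8*((85/72)*(-8)) = 8*(-85/9) = -680/9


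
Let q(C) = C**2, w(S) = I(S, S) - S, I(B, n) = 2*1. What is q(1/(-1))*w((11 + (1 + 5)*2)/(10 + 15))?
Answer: 27/25 ≈ 1.0800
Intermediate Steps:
I(B, n) = 2
w(S) = 2 - S
q(1/(-1))*w((11 + (1 + 5)*2)/(10 + 15)) = (1/(-1))**2*(2 - (11 + (1 + 5)*2)/(10 + 15)) = (-1)**2*(2 - (11 + 6*2)/25) = 1*(2 - (11 + 12)/25) = 1*(2 - 23/25) = 1*(27/25) = 27/25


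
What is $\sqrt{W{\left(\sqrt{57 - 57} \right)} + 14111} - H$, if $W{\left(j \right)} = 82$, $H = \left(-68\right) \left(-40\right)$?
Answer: $-2720 + 3 \sqrt{1577} \approx -2600.9$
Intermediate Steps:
$H = 2720$
$\sqrt{W{\left(\sqrt{57 - 57} \right)} + 14111} - H = \sqrt{82 + 14111} - 2720 = \sqrt{14193} - 2720 = 3 \sqrt{1577} - 2720 = -2720 + 3 \sqrt{1577}$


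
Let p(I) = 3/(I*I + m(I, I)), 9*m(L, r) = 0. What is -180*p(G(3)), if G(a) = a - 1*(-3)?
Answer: -15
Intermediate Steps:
m(L, r) = 0 (m(L, r) = (1/9)*0 = 0)
G(a) = 3 + a (G(a) = a + 3 = 3 + a)
p(I) = 3/I**2 (p(I) = 3/(I*I + 0) = 3/(I**2 + 0) = 3/(I**2) = 3/I**2)
-180*p(G(3)) = -540/(3 + 3)**2 = -540/6**2 = -540/36 = -180*1/12 = -15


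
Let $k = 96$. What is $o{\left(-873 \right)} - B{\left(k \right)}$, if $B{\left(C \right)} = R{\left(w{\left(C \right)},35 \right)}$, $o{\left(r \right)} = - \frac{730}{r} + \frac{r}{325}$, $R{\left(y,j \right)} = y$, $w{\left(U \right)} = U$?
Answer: $- \frac{27762479}{283725} \approx -97.85$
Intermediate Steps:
$o{\left(r \right)} = - \frac{730}{r} + \frac{r}{325}$ ($o{\left(r \right)} = - \frac{730}{r} + r \frac{1}{325} = - \frac{730}{r} + \frac{r}{325}$)
$B{\left(C \right)} = C$
$o{\left(-873 \right)} - B{\left(k \right)} = \left(- \frac{730}{-873} + \frac{1}{325} \left(-873\right)\right) - 96 = \left(\left(-730\right) \left(- \frac{1}{873}\right) - \frac{873}{325}\right) - 96 = \left(\frac{730}{873} - \frac{873}{325}\right) - 96 = - \frac{524879}{283725} - 96 = - \frac{27762479}{283725}$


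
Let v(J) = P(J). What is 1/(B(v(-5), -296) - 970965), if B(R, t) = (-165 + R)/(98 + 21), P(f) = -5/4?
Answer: -68/66025715 ≈ -1.0299e-6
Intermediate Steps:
P(f) = -5/4 (P(f) = -5*1/4 = -5/4)
v(J) = -5/4
B(R, t) = -165/119 + R/119 (B(R, t) = (-165 + R)/119 = (-165 + R)*(1/119) = -165/119 + R/119)
1/(B(v(-5), -296) - 970965) = 1/((-165/119 + (1/119)*(-5/4)) - 970965) = 1/((-165/119 - 5/476) - 970965) = 1/(-95/68 - 970965) = 1/(-66025715/68) = -68/66025715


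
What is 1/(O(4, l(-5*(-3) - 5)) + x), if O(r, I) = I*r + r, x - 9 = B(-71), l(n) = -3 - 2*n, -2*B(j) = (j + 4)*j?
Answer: -2/4915 ≈ -0.00040692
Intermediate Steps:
B(j) = -j*(4 + j)/2 (B(j) = -(j + 4)*j/2 = -(4 + j)*j/2 = -j*(4 + j)/2)
x = -4739/2 (x = 9 - ½*(-71)*(4 - 71) = 9 - ½*(-71)*(-67) = 9 - 4757/2 = -4739/2 ≈ -2369.5)
O(r, I) = r + I*r
1/(O(4, l(-5*(-3) - 5)) + x) = 1/(4*(1 + (-3 - 2*(-5*(-3) - 5))) - 4739/2) = 1/(4*(1 + (-3 - 2*(15 - 5))) - 4739/2) = 1/(4*(1 + (-3 - 2*10)) - 4739/2) = 1/(4*(1 + (-3 - 20)) - 4739/2) = 1/(4*(1 - 23) - 4739/2) = 1/(4*(-22) - 4739/2) = 1/(-88 - 4739/2) = 1/(-4915/2) = -2/4915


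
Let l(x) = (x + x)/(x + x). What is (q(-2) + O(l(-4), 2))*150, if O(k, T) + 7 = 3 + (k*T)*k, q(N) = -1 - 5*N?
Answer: 1050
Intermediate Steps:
l(x) = 1 (l(x) = (2*x)/((2*x)) = (2*x)*(1/(2*x)) = 1)
O(k, T) = -4 + T*k**2 (O(k, T) = -7 + (3 + (k*T)*k) = -7 + (3 + (T*k)*k) = -7 + (3 + T*k**2) = -4 + T*k**2)
(q(-2) + O(l(-4), 2))*150 = ((-1 - 5*(-2)) + (-4 + 2*1**2))*150 = ((-1 + 10) + (-4 + 2*1))*150 = (9 + (-4 + 2))*150 = (9 - 2)*150 = 7*150 = 1050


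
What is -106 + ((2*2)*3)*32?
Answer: 278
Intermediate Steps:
-106 + ((2*2)*3)*32 = -106 + (4*3)*32 = -106 + 12*32 = -106 + 384 = 278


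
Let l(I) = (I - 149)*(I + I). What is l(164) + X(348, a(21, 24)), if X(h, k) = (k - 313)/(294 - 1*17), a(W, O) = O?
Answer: 1362551/277 ≈ 4919.0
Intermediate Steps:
X(h, k) = -313/277 + k/277 (X(h, k) = (-313 + k)/(294 - 17) = (-313 + k)/277 = (-313 + k)*(1/277) = -313/277 + k/277)
l(I) = 2*I*(-149 + I) (l(I) = (-149 + I)*(2*I) = 2*I*(-149 + I))
l(164) + X(348, a(21, 24)) = 2*164*(-149 + 164) + (-313/277 + (1/277)*24) = 2*164*15 + (-313/277 + 24/277) = 4920 - 289/277 = 1362551/277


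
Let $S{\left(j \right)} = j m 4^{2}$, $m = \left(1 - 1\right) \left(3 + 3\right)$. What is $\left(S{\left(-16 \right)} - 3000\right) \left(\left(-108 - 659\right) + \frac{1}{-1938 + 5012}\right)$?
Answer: $\frac{3536635500}{1537} \approx 2.301 \cdot 10^{6}$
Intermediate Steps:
$m = 0$ ($m = 0 \cdot 6 = 0$)
$S{\left(j \right)} = 0$ ($S{\left(j \right)} = j 0 \cdot 4^{2} = 0 \cdot 16 = 0$)
$\left(S{\left(-16 \right)} - 3000\right) \left(\left(-108 - 659\right) + \frac{1}{-1938 + 5012}\right) = \left(0 - 3000\right) \left(\left(-108 - 659\right) + \frac{1}{-1938 + 5012}\right) = - 3000 \left(-767 + \frac{1}{3074}\right) = \left(-3000\right) \left(- \frac{2357757}{3074}\right) = \frac{3536635500}{1537}$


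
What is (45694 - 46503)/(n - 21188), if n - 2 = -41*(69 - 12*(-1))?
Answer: 809/24507 ≈ 0.033011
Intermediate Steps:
n = -3319 (n = 2 - 41*(69 - 12*(-1)) = 2 - 41*(69 + 12) = 2 - 41*81 = 2 - 3321 = -3319)
(45694 - 46503)/(n - 21188) = (45694 - 46503)/(-3319 - 21188) = -809/(-24507) = -809*(-1/24507) = 809/24507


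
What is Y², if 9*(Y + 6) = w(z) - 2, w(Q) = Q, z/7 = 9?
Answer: 49/81 ≈ 0.60494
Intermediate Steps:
z = 63 (z = 7*9 = 63)
Y = 7/9 (Y = -6 + (63 - 2)/9 = -6 + (⅑)*61 = -6 + 61/9 = 7/9 ≈ 0.77778)
Y² = (7/9)² = 49/81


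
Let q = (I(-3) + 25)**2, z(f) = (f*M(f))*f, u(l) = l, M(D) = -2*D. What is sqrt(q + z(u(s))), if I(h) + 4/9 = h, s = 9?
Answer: I*sqrt(80462)/9 ≈ 31.518*I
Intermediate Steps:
I(h) = -4/9 + h
z(f) = -2*f**3 (z(f) = (f*(-2*f))*f = (-2*f**2)*f = -2*f**3)
q = 37636/81 (q = ((-4/9 - 3) + 25)**2 = (-31/9 + 25)**2 = (194/9)**2 = 37636/81 ≈ 464.64)
sqrt(q + z(u(s))) = sqrt(37636/81 - 2*9**3) = sqrt(37636/81 - 2*729) = sqrt(37636/81 - 1458) = sqrt(-80462/81) = I*sqrt(80462)/9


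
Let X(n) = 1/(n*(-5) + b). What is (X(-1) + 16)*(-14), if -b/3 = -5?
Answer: -2247/10 ≈ -224.70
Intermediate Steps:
b = 15 (b = -3*(-5) = 15)
X(n) = 1/(15 - 5*n) (X(n) = 1/(n*(-5) + 15) = 1/(-5*n + 15) = 1/(15 - 5*n))
(X(-1) + 16)*(-14) = (-1/(-15 + 5*(-1)) + 16)*(-14) = (-1/(-15 - 5) + 16)*(-14) = (-1/(-20) + 16)*(-14) = (-1*(-1/20) + 16)*(-14) = (1/20 + 16)*(-14) = (321/20)*(-14) = -2247/10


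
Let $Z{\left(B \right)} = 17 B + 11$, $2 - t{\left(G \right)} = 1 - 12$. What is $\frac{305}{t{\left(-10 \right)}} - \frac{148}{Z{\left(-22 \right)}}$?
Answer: $\frac{112639}{4719} \approx 23.869$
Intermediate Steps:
$t{\left(G \right)} = 13$ ($t{\left(G \right)} = 2 - \left(1 - 12\right) = 2 - -11 = 2 + 11 = 13$)
$Z{\left(B \right)} = 11 + 17 B$
$\frac{305}{t{\left(-10 \right)}} - \frac{148}{Z{\left(-22 \right)}} = \frac{305}{13} - \frac{148}{11 + 17 \left(-22\right)} = 305 \cdot \frac{1}{13} - \frac{148}{11 - 374} = \frac{305}{13} - \frac{148}{-363} = \frac{305}{13} - - \frac{148}{363} = \frac{305}{13} + \frac{148}{363} = \frac{112639}{4719}$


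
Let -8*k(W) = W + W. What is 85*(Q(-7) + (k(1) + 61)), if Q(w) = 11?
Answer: 24395/4 ≈ 6098.8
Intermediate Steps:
k(W) = -W/4 (k(W) = -(W + W)/8 = -W/4)
85*(Q(-7) + (k(1) + 61)) = 85*(11 + (-¼*1 + 61)) = 85*(11 + (-¼ + 61)) = 85*(11 + 243/4) = 85*(287/4) = 24395/4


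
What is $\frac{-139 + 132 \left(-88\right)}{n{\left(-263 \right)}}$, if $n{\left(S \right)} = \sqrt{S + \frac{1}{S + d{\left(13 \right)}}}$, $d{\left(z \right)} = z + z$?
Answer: $\frac{11755 i \sqrt{3693171}}{31166} \approx 724.84 i$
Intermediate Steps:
$d{\left(z \right)} = 2 z$
$n{\left(S \right)} = \sqrt{S + \frac{1}{26 + S}}$ ($n{\left(S \right)} = \sqrt{S + \frac{1}{S + 2 \cdot 13}} = \sqrt{S + \frac{1}{S + 26}} = \sqrt{S + \frac{1}{26 + S}}$)
$\frac{-139 + 132 \left(-88\right)}{n{\left(-263 \right)}} = \frac{-139 + 132 \left(-88\right)}{\sqrt{\frac{1 - 263 \left(26 - 263\right)}{26 - 263}}} = \frac{-139 - 11616}{\sqrt{\frac{1 - -62331}{-237}}} = - \frac{11755}{\sqrt{- \frac{1 + 62331}{237}}} = - \frac{11755}{\sqrt{\left(- \frac{1}{237}\right) 62332}} = - \frac{11755}{\sqrt{- \frac{62332}{237}}} = - \frac{11755}{\frac{2}{237} i \sqrt{3693171}} = - 11755 \left(- \frac{i \sqrt{3693171}}{31166}\right) = \frac{11755 i \sqrt{3693171}}{31166}$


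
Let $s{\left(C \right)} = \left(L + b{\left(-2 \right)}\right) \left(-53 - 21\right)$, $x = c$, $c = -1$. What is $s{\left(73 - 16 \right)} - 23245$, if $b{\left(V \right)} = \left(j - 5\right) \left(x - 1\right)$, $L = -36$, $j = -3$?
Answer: $-21765$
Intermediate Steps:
$x = -1$
$b{\left(V \right)} = 16$ ($b{\left(V \right)} = \left(-3 - 5\right) \left(-1 - 1\right) = \left(-8\right) \left(-2\right) = 16$)
$s{\left(C \right)} = 1480$ ($s{\left(C \right)} = \left(-36 + 16\right) \left(-53 - 21\right) = \left(-20\right) \left(-74\right) = 1480$)
$s{\left(73 - 16 \right)} - 23245 = 1480 - 23245 = -21765$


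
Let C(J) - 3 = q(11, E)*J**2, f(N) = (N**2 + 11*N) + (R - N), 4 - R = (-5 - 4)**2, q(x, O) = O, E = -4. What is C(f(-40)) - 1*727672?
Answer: -5772185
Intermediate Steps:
R = -77 (R = 4 - (-5 - 4)**2 = 4 - 1*(-9)**2 = 4 - 1*81 = 4 - 81 = -77)
f(N) = -77 + N**2 + 10*N (f(N) = (N**2 + 11*N) + (-77 - N) = -77 + N**2 + 10*N)
C(J) = 3 - 4*J**2
C(f(-40)) - 1*727672 = (3 - 4*(-77 + (-40)**2 + 10*(-40))**2) - 1*727672 = (3 - 4*(-77 + 1600 - 400)**2) - 727672 = (3 - 4*1123**2) - 727672 = (3 - 4*1261129) - 727672 = (3 - 5044516) - 727672 = -5044513 - 727672 = -5772185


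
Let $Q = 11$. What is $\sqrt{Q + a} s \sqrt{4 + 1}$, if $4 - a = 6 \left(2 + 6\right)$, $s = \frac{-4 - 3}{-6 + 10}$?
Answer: $- \frac{7 i \sqrt{165}}{4} \approx - 22.479 i$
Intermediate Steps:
$s = - \frac{7}{4} \approx -1.75$
$a = -44$ ($a = 4 - 6 \left(2 + 6\right) = 4 - 6 \cdot 8 = 4 - 48 = -44$)
$\sqrt{Q + a} s \sqrt{4 + 1} = \sqrt{11 - 44} \left(- \frac{7}{4}\right) \sqrt{4 + 1} = \sqrt{-33} \left(- \frac{7}{4}\right) \sqrt{5} = i \sqrt{33} \left(- \frac{7}{4}\right) \sqrt{5} = - \frac{7 i \sqrt{33}}{4} \sqrt{5} = - \frac{7 i \sqrt{165}}{4}$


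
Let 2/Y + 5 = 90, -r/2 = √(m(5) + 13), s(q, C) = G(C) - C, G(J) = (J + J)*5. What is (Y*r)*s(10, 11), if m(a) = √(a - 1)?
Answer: -396*√15/85 ≈ -18.044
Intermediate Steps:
G(J) = 10*J (G(J) = (2*J)*5 = 10*J)
m(a) = √(-1 + a)
s(q, C) = 9*C (s(q, C) = 10*C - C = 9*C)
r = -2*√15 (r = -2*√(√(-1 + 5) + 13) = -2*√(√4 + 13) = -2*√(2 + 13) = -2*√15 ≈ -7.7460)
Y = 2/85 (Y = 2/(-5 + 90) = 2/85 ≈ 0.023529)
(Y*r)*s(10, 11) = (2*(-2*√15)/85)*(9*11) = -4*√15/85*99 = -396*√15/85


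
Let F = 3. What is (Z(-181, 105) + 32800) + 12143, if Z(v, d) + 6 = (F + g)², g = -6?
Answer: 44946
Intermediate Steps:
Z(v, d) = 3 (Z(v, d) = -6 + (3 - 6)² = -6 + (-3)² = -6 + 9 = 3)
(Z(-181, 105) + 32800) + 12143 = (3 + 32800) + 12143 = 32803 + 12143 = 44946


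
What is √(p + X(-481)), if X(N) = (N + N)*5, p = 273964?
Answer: 3*√29906 ≈ 518.80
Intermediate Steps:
X(N) = 10*N (X(N) = (2*N)*5 = 10*N)
√(p + X(-481)) = √(273964 + 10*(-481)) = √(273964 - 4810) = √269154 = 3*√29906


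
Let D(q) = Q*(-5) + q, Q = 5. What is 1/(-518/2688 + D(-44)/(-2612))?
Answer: -125376/20849 ≈ -6.0135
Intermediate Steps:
D(q) = -25 + q (D(q) = 5*(-5) + q = -25 + q)
1/(-518/2688 + D(-44)/(-2612)) = 1/(-518/2688 + (-25 - 44)/(-2612)) = 1/(-518*1/2688 - 69*(-1/2612)) = 1/(-37/192 + 69/2612) = 1/(-20849/125376) = -125376/20849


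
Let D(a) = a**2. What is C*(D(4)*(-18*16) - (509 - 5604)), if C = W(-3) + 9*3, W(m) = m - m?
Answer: 13149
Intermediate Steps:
W(m) = 0
C = 27 (C = 0 + 9*3 = 0 + 27 = 27)
C*(D(4)*(-18*16) - (509 - 5604)) = 27*(4**2*(-18*16) - (509 - 5604)) = 27*(16*(-288) - 1*(-5095)) = 27*(-4608 + 5095) = 27*487 = 13149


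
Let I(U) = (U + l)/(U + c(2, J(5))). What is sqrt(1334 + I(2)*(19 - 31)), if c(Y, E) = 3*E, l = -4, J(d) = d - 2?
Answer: sqrt(161678)/11 ≈ 36.554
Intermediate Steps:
J(d) = -2 + d
I(U) = (-4 + U)/(9 + U) (I(U) = (U - 4)/(U + 3*(-2 + 5)) = (-4 + U)/(U + 3*3) = (-4 + U)/(U + 9) = (-4 + U)/(9 + U))
sqrt(1334 + I(2)*(19 - 31)) = sqrt(1334 + ((-4 + 2)/(9 + 2))*(19 - 31)) = sqrt(1334 + (-2/11)*(-12)) = sqrt(1334 + ((1/11)*(-2))*(-12)) = sqrt(1334 - 2/11*(-12)) = sqrt(1334 + 24/11) = sqrt(14698/11) = sqrt(161678)/11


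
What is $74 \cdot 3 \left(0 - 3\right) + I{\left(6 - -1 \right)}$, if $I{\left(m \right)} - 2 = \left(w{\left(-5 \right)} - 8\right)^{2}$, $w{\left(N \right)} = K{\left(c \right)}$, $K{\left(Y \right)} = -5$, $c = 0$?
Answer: $-495$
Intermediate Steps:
$w{\left(N \right)} = -5$
$I{\left(m \right)} = 171$ ($I{\left(m \right)} = 2 + \left(-5 - 8\right)^{2} = 2 + \left(-13\right)^{2} = 2 + 169 = 171$)
$74 \cdot 3 \left(0 - 3\right) + I{\left(6 - -1 \right)} = 74 \cdot 3 \left(0 - 3\right) + 171 = 74 \cdot 3 \left(-3\right) + 171 = 74 \left(-9\right) + 171 = -666 + 171 = -495$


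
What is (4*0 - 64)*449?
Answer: -28736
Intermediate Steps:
(4*0 - 64)*449 = (0 - 64)*449 = -64*449 = -28736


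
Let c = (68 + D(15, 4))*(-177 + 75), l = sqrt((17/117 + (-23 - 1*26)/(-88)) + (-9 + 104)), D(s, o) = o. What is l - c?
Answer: 7344 + sqrt(281809814)/1716 ≈ 7353.8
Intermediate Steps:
l = sqrt(281809814)/1716 (l = sqrt((17*(1/117) + (-23 - 26)*(-1/88)) + 95) = sqrt((17/117 - 49*(-1/88)) + 95) = sqrt((17/117 + 49/88) + 95) = sqrt(7229/10296 + 95) = sqrt(985349/10296) = sqrt(281809814)/1716 ≈ 9.7827)
c = -7344 (c = (68 + 4)*(-177 + 75) = 72*(-102) = -7344)
l - c = sqrt(281809814)/1716 - 1*(-7344) = sqrt(281809814)/1716 + 7344 = 7344 + sqrt(281809814)/1716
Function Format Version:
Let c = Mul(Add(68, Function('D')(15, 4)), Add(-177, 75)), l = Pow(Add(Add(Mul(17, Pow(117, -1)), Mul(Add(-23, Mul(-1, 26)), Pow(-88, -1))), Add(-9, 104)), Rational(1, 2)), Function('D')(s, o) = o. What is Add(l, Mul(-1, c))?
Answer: Add(7344, Mul(Rational(1, 1716), Pow(281809814, Rational(1, 2)))) ≈ 7353.8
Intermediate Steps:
l = Mul(Rational(1, 1716), Pow(281809814, Rational(1, 2))) (l = Pow(Add(Add(Mul(17, Rational(1, 117)), Mul(Add(-23, -26), Rational(-1, 88))), 95), Rational(1, 2)) = Pow(Add(Add(Rational(17, 117), Mul(-49, Rational(-1, 88))), 95), Rational(1, 2)) = Pow(Add(Add(Rational(17, 117), Rational(49, 88)), 95), Rational(1, 2)) = Pow(Add(Rational(7229, 10296), 95), Rational(1, 2)) = Pow(Rational(985349, 10296), Rational(1, 2)) = Mul(Rational(1, 1716), Pow(281809814, Rational(1, 2))) ≈ 9.7827)
c = -7344 (c = Mul(Add(68, 4), Add(-177, 75)) = Mul(72, -102) = -7344)
Add(l, Mul(-1, c)) = Add(Mul(Rational(1, 1716), Pow(281809814, Rational(1, 2))), Mul(-1, -7344)) = Add(Mul(Rational(1, 1716), Pow(281809814, Rational(1, 2))), 7344) = Add(7344, Mul(Rational(1, 1716), Pow(281809814, Rational(1, 2))))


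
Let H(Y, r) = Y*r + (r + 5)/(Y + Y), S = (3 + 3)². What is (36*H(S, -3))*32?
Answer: -124384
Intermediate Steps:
S = 36 (S = 6² = 36)
H(Y, r) = Y*r + (5 + r)/(2*Y) (H(Y, r) = Y*r + (5 + r)/((2*Y)) = Y*r + (5 + r)*(1/(2*Y)) = Y*r + (5 + r)/(2*Y))
(36*H(S, -3))*32 = (36*((½)*(5 - 3 + 2*(-3)*36²)/36))*32 = (36*((½)*(1/36)*(5 - 3 + 2*(-3)*1296)))*32 = (36*((½)*(1/36)*(5 - 3 - 7776)))*32 = (36*((½)*(1/36)*(-7774)))*32 = (36*(-3887/36))*32 = -3887*32 = -124384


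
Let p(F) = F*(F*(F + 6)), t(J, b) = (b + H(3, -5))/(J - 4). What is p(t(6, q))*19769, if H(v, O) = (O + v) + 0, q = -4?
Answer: 533763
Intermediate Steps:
H(v, O) = O + v
t(J, b) = (-2 + b)/(-4 + J) (t(J, b) = (b + (-5 + 3))/(J - 4) = (b - 2)/(-4 + J) = (-2 + b)/(-4 + J))
p(F) = F²*(6 + F) (p(F) = F*(F*(6 + F)) = F²*(6 + F))
p(t(6, q))*19769 = (((-2 - 4)/(-4 + 6))²*(6 + (-2 - 4)/(-4 + 6)))*19769 = ((-6/2)²*(6 - 6/2))*19769 = (((½)*(-6))²*(6 + (½)*(-6)))*19769 = ((-3)²*(6 - 3))*19769 = (9*3)*19769 = 27*19769 = 533763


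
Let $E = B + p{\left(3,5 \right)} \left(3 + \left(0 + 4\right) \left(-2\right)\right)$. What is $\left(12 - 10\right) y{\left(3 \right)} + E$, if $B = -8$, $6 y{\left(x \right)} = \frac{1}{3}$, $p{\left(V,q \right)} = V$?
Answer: $- \frac{206}{9} \approx -22.889$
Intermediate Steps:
$y{\left(x \right)} = \frac{1}{18}$ ($y{\left(x \right)} = \frac{1}{6 \cdot 3} = \frac{1}{6} \cdot \frac{1}{3} = \frac{1}{18}$)
$E = -23$ ($E = -8 + 3 \left(3 + \left(0 + 4\right) \left(-2\right)\right) = -8 + 3 \left(3 + 4 \left(-2\right)\right) = -8 + 3 \left(3 - 8\right) = -8 + 3 \left(-5\right) = -8 - 15 = -23$)
$\left(12 - 10\right) y{\left(3 \right)} + E = \left(12 - 10\right) \frac{1}{18} - 23 = 2 \cdot \frac{1}{18} - 23 = \frac{1}{9} - 23 = - \frac{206}{9}$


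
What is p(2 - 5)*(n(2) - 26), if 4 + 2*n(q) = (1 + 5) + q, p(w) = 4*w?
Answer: 288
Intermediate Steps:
n(q) = 1 + q/2 (n(q) = -2 + ((1 + 5) + q)/2 = -2 + (6 + q)/2 = -2 + (3 + q/2) = 1 + q/2)
p(2 - 5)*(n(2) - 26) = (4*(2 - 5))*((1 + (1/2)*2) - 26) = (4*(-3))*((1 + 1) - 26) = -12*(2 - 26) = -12*(-24) = 288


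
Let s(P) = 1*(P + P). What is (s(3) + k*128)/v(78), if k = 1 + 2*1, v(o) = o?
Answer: 5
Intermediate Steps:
s(P) = 2*P (s(P) = 1*(2*P) = 2*P)
k = 3 (k = 1 + 2 = 3)
(s(3) + k*128)/v(78) = (2*3 + 3*128)/78 = (6 + 384)*(1/78) = 390*(1/78) = 5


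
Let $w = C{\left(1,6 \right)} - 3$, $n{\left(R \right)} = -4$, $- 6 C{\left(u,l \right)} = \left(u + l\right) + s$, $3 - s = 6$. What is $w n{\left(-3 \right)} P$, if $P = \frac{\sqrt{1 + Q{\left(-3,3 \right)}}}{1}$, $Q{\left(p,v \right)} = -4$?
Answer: $\frac{44 i \sqrt{3}}{3} \approx 25.403 i$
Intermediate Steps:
$s = -3$ ($s = 3 - 6 = -3$)
$C{\left(u,l \right)} = \frac{1}{2} - \frac{l}{6} - \frac{u}{6}$ ($C{\left(u,l \right)} = - \frac{\left(u + l\right) - 3}{6} = - \frac{\left(l + u\right) - 3}{6} = - \frac{-3 + l + u}{6} = \frac{1}{2} - \frac{l}{6} - \frac{u}{6}$)
$P = i \sqrt{3}$ ($P = \frac{\sqrt{1 - 4}}{1} = \sqrt{-3} \cdot 1 = i \sqrt{3} \cdot 1 = i \sqrt{3} \approx 1.732 i$)
$w = - \frac{11}{3}$ ($w = \left(\frac{1}{2} - 1 - \frac{1}{6}\right) - 3 = - \frac{2}{3} - 3 = - \frac{11}{3} \approx -3.6667$)
$w n{\left(-3 \right)} P = \left(- \frac{11}{3}\right) \left(-4\right) i \sqrt{3} = \frac{44 i \sqrt{3}}{3}$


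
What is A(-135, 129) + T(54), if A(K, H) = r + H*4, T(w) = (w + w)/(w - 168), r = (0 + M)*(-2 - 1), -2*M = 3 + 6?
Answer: 20085/38 ≈ 528.55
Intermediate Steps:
M = -9/2 (M = -(3 + 6)/2 = -½*9 = -9/2 ≈ -4.5000)
r = 27/2 (r = (0 - 9/2)*(-2 - 1) = -9/2*(-3) = 27/2 ≈ 13.500)
T(w) = 2*w/(-168 + w) (T(w) = (2*w)/(-168 + w) = 2*w/(-168 + w))
A(K, H) = 27/2 + 4*H (A(K, H) = 27/2 + H*4 = 27/2 + 4*H)
A(-135, 129) + T(54) = (27/2 + 4*129) + 2*54/(-168 + 54) = (27/2 + 516) + 2*54/(-114) = 1059/2 + 2*54*(-1/114) = 1059/2 - 18/19 = 20085/38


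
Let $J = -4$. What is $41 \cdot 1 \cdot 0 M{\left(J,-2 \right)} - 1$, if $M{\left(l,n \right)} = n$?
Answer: $-1$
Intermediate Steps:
$41 \cdot 1 \cdot 0 M{\left(J,-2 \right)} - 1 = 41 \cdot 1 \cdot 0 \left(-2\right) - 1 = 41 \cdot 0 \left(-2\right) - 1 = 41 \cdot 0 - 1 = 0 - 1 = -1$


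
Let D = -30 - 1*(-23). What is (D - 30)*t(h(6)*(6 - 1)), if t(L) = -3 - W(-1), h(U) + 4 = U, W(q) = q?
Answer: 74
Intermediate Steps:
h(U) = -4 + U
t(L) = -2 (t(L) = -3 - 1*(-1) = -3 + 1 = -2)
D = -7 (D = -30 + 23 = -7)
(D - 30)*t(h(6)*(6 - 1)) = (-7 - 30)*(-2) = -37*(-2) = 74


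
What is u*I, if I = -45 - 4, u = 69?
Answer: -3381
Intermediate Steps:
I = -49
u*I = 69*(-49) = -3381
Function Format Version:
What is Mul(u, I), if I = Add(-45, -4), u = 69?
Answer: -3381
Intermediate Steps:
I = -49
Mul(u, I) = Mul(69, -49) = -3381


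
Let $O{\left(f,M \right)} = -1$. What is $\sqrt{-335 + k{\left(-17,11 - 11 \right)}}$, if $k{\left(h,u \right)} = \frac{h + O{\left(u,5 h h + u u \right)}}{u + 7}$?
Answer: $\frac{i \sqrt{16541}}{7} \approx 18.373 i$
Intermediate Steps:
$k{\left(h,u \right)} = \frac{-1 + h}{7 + u}$ ($k{\left(h,u \right)} = \frac{h - 1}{u + 7} = \frac{-1 + h}{7 + u}$)
$\sqrt{-335 + k{\left(-17,11 - 11 \right)}} = \sqrt{-335 + \frac{-1 - 17}{7 + \left(11 - 11\right)}} = \sqrt{-335 + \frac{1}{7 + 0} \left(-18\right)} = \sqrt{-335 + \frac{1}{7} \left(-18\right)} = \sqrt{-335 - \frac{18}{7}} = \sqrt{- \frac{2363}{7}} = \frac{i \sqrt{16541}}{7}$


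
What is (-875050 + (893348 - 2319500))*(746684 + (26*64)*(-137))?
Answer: -1193670296632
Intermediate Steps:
(-875050 + (893348 - 2319500))*(746684 + (26*64)*(-137)) = (-875050 - 1426152)*(746684 + 1664*(-137)) = -2301202*(746684 - 227968) = -2301202*518716 = -1193670296632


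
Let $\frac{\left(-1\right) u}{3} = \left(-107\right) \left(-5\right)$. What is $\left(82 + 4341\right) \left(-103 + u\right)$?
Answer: $-7554484$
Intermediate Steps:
$u = -1605$ ($u = - 3 \left(\left(-107\right) \left(-5\right)\right) = \left(-3\right) 535 = -1605$)
$\left(82 + 4341\right) \left(-103 + u\right) = \left(82 + 4341\right) \left(-103 - 1605\right) = 4423 \left(-1708\right) = -7554484$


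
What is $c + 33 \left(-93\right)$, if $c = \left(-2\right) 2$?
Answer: $-3073$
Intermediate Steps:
$c = -4$
$c + 33 \left(-93\right) = -4 + 33 \left(-93\right) = -4 - 3069 = -3073$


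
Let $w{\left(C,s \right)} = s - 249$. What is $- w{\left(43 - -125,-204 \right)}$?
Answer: $453$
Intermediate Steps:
$w{\left(C,s \right)} = -249 + s$ ($w{\left(C,s \right)} = s - 249 = -249 + s$)
$- w{\left(43 - -125,-204 \right)} = - (-249 - 204) = \left(-1\right) \left(-453\right) = 453$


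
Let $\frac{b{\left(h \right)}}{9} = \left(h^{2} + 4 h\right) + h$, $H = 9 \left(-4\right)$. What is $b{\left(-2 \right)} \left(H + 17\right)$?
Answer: $1026$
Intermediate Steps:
$H = -36$
$b{\left(h \right)} = 9 h^{2} + 45 h$ ($b{\left(h \right)} = 9 \left(\left(h^{2} + 4 h\right) + h\right) = 9 \left(h^{2} + 5 h\right) = 9 h^{2} + 45 h$)
$b{\left(-2 \right)} \left(H + 17\right) = 9 \left(-2\right) \left(5 - 2\right) \left(-36 + 17\right) = 9 \left(-2\right) 3 \left(-19\right) = \left(-54\right) \left(-19\right) = 1026$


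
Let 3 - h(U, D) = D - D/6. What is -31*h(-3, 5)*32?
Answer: 3472/3 ≈ 1157.3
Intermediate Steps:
h(U, D) = 3 - 5*D/6 (h(U, D) = 3 - (D - D/6) = 3 - 5*D/6)
-31*h(-3, 5)*32 = -31*(3 - 5/6*5)*32 = -31*(3 - 25/6)*32 = -31*(-7/6)*32 = (217/6)*32 = 3472/3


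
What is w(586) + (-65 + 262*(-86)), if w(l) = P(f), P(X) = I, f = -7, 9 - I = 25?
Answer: -22613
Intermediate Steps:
I = -16 (I = 9 - 1*25 = 9 - 25 = -16)
P(X) = -16
w(l) = -16
w(586) + (-65 + 262*(-86)) = -16 + (-65 + 262*(-86)) = -16 + (-65 - 22532) = -16 - 22597 = -22613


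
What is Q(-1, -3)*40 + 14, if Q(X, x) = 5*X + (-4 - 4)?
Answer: -506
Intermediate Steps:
Q(X, x) = -8 + 5*X (Q(X, x) = 5*X - 8 = -8 + 5*X)
Q(-1, -3)*40 + 14 = (-8 + 5*(-1))*40 + 14 = (-8 - 5)*40 + 14 = -13*40 + 14 = -520 + 14 = -506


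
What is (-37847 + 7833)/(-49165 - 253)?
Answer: 15007/24709 ≈ 0.60735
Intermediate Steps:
(-37847 + 7833)/(-49165 - 253) = -30014/(-49418) = -30014*(-1/49418) = 15007/24709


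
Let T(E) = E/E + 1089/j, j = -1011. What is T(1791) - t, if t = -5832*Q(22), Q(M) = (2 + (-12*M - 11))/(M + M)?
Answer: -134137744/3707 ≈ -36185.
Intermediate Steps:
Q(M) = (-9 - 12*M)/(2*M) (Q(M) = (2 + (-11 - 12*M))/((2*M)) = (-9 - 12*M)*(1/(2*M)) = (-9 - 12*M)/(2*M))
T(E) = -26/337 (T(E) = E/E + 1089/(-1011) = 1 + 1089*(-1/1011) = 1 - 363/337 = -26/337)
t = 398034/11 (t = -5832*(-6 - 9/2/22) = -5832*(-6 - 9/2*1/22) = -5832*(-6 - 9/44) = -5832*(-273/44) = 398034/11 ≈ 36185.)
T(1791) - t = -26/337 - 1*398034/11 = -26/337 - 398034/11 = -134137744/3707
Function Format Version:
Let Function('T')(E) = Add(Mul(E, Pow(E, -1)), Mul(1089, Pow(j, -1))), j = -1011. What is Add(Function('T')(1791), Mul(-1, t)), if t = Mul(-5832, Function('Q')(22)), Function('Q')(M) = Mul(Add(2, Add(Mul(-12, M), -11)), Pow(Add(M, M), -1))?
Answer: Rational(-134137744, 3707) ≈ -36185.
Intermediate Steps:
Function('Q')(M) = Mul(Rational(1, 2), Pow(M, -1), Add(-9, Mul(-12, M))) (Function('Q')(M) = Mul(Add(2, Add(-11, Mul(-12, M))), Pow(Mul(2, M), -1)) = Mul(Add(-9, Mul(-12, M)), Mul(Rational(1, 2), Pow(M, -1))) = Mul(Rational(1, 2), Pow(M, -1), Add(-9, Mul(-12, M))))
Function('T')(E) = Rational(-26, 337) (Function('T')(E) = Add(Mul(E, Pow(E, -1)), Mul(1089, Pow(-1011, -1))) = Add(1, Mul(1089, Rational(-1, 1011))) = Add(1, Rational(-363, 337)) = Rational(-26, 337))
t = Rational(398034, 11) (t = Mul(-5832, Add(-6, Mul(Rational(-9, 2), Pow(22, -1)))) = Mul(-5832, Add(-6, Mul(Rational(-9, 2), Rational(1, 22)))) = Mul(-5832, Add(-6, Rational(-9, 44))) = Mul(-5832, Rational(-273, 44)) = Rational(398034, 11) ≈ 36185.)
Add(Function('T')(1791), Mul(-1, t)) = Add(Rational(-26, 337), Mul(-1, Rational(398034, 11))) = Add(Rational(-26, 337), Rational(-398034, 11)) = Rational(-134137744, 3707)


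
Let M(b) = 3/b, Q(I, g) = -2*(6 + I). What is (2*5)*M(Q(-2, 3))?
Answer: -15/4 ≈ -3.7500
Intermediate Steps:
Q(I, g) = -12 - 2*I
(2*5)*M(Q(-2, 3)) = (2*5)*(3/(-12 - 2*(-2))) = 10*(3/(-12 + 4)) = 10*(3/(-8)) = 10*(3*(-⅛)) = 10*(-3/8) = -15/4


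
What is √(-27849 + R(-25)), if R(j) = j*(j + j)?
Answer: I*√26599 ≈ 163.09*I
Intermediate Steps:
R(j) = 2*j² (R(j) = j*(2*j) = 2*j²)
√(-27849 + R(-25)) = √(-27849 + 2*(-25)²) = √(-27849 + 2*625) = √(-27849 + 1250) = √(-26599) = I*√26599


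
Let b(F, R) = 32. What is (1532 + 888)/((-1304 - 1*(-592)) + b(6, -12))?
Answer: -121/34 ≈ -3.5588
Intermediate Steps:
(1532 + 888)/((-1304 - 1*(-592)) + b(6, -12)) = (1532 + 888)/((-1304 - 1*(-592)) + 32) = 2420/((-1304 + 592) + 32) = 2420/(-712 + 32) = 2420/(-680) = 2420*(-1/680) = -121/34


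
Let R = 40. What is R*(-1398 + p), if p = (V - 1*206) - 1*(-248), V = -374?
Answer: -69200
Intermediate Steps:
p = -332 (p = (-374 - 1*206) - 1*(-248) = (-374 - 206) + 248 = -580 + 248 = -332)
R*(-1398 + p) = 40*(-1398 - 332) = 40*(-1730) = -69200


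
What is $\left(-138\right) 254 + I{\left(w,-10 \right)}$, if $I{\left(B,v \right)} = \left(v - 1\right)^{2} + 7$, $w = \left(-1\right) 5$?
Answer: $-34924$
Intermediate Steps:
$w = -5$
$I{\left(B,v \right)} = 7 + \left(-1 + v\right)^{2}$ ($I{\left(B,v \right)} = \left(-1 + v\right)^{2} + 7 = 7 + \left(-1 + v\right)^{2}$)
$\left(-138\right) 254 + I{\left(w,-10 \right)} = \left(-138\right) 254 + \left(7 + \left(-1 - 10\right)^{2}\right) = -35052 + \left(7 + \left(-11\right)^{2}\right) = -35052 + \left(7 + 121\right) = -35052 + 128 = -34924$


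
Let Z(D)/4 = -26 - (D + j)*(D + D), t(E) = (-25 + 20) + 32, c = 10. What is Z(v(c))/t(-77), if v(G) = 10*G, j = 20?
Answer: -96104/27 ≈ -3559.4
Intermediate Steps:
t(E) = 27 (t(E) = -5 + 32 = 27)
Z(D) = -104 - 8*D*(20 + D) (Z(D) = 4*(-26 - (D + 20)*(D + D)) = 4*(-26 - (20 + D)*2*D) = 4*(-26 - 2*D*(20 + D)) = -104 - 8*D*(20 + D))
Z(v(c))/t(-77) = (-104 - 1600*10 - 8*(10*10)²)/27 = (-104 - 160*100 - 8*100²)*(1/27) = (-104 - 16000 - 8*10000)*(1/27) = (-104 - 16000 - 80000)*(1/27) = -96104*1/27 = -96104/27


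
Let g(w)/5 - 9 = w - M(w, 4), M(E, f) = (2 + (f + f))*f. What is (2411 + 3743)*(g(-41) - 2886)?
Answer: -19975884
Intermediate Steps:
M(E, f) = f*(2 + 2*f) (M(E, f) = (2 + 2*f)*f = f*(2 + 2*f))
g(w) = -155 + 5*w (g(w) = 45 + 5*(w - 2*4*(1 + 4)) = 45 + 5*(w - 2*4*5) = 45 + 5*(w - 1*40) = 45 + 5*(w - 40) = 45 + 5*(-40 + w) = 45 + (-200 + 5*w) = -155 + 5*w)
(2411 + 3743)*(g(-41) - 2886) = (2411 + 3743)*((-155 + 5*(-41)) - 2886) = 6154*((-155 - 205) - 2886) = 6154*(-360 - 2886) = 6154*(-3246) = -19975884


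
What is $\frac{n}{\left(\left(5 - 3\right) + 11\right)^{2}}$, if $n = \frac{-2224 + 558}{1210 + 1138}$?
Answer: $- \frac{833}{198406} \approx -0.0041985$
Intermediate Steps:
$n = - \frac{833}{1174}$ ($n = - \frac{1666}{2348} = \left(-1666\right) \frac{1}{2348} = - \frac{833}{1174} \approx -0.70954$)
$\frac{n}{\left(\left(5 - 3\right) + 11\right)^{2}} = - \frac{833}{1174 \left(\left(5 - 3\right) + 11\right)^{2}} = - \frac{833}{1174 \left(2 + 11\right)^{2}} = - \frac{833}{1174 \cdot 13^{2}} = - \frac{833}{1174 \cdot 169} = \left(- \frac{833}{1174}\right) \frac{1}{169} = - \frac{833}{198406}$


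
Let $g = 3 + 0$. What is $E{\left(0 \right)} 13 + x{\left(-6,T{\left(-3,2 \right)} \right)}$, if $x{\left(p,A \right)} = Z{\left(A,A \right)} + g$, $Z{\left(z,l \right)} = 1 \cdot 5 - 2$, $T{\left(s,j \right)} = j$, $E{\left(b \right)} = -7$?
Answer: $-85$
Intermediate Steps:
$g = 3$
$Z{\left(z,l \right)} = 3$ ($Z{\left(z,l \right)} = 5 - 2 = 3$)
$x{\left(p,A \right)} = 6$ ($x{\left(p,A \right)} = 3 + 3 = 6$)
$E{\left(0 \right)} 13 + x{\left(-6,T{\left(-3,2 \right)} \right)} = \left(-7\right) 13 + 6 = -91 + 6 = -85$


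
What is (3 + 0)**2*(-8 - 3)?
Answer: -99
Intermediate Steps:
(3 + 0)**2*(-8 - 3) = 3**2*(-11) = 9*(-11) = -99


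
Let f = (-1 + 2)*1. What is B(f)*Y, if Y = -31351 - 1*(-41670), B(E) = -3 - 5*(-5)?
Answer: 227018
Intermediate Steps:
f = 1 (f = 1*1 = 1)
B(E) = 22 (B(E) = -3 + 25 = 22)
Y = 10319 (Y = -31351 + 41670 = 10319)
B(f)*Y = 22*10319 = 227018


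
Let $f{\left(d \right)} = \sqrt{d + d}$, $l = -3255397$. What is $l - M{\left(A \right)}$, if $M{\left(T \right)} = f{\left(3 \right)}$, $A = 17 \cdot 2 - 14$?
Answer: $-3255397 - \sqrt{6} \approx -3.2554 \cdot 10^{6}$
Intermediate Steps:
$f{\left(d \right)} = \sqrt{2} \sqrt{d}$ ($f{\left(d \right)} = \sqrt{2 d} = \sqrt{2} \sqrt{d}$)
$A = 20$ ($A = 34 - 14 = 20$)
$M{\left(T \right)} = \sqrt{6}$ ($M{\left(T \right)} = \sqrt{2} \sqrt{3} = \sqrt{6}$)
$l - M{\left(A \right)} = -3255397 - \sqrt{6}$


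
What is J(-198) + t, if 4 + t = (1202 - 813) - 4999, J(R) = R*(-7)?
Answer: -3228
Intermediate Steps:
J(R) = -7*R
t = -4614 (t = -4 + ((1202 - 813) - 4999) = -4 + (389 - 4999) = -4 - 4610 = -4614)
J(-198) + t = -7*(-198) - 4614 = 1386 - 4614 = -3228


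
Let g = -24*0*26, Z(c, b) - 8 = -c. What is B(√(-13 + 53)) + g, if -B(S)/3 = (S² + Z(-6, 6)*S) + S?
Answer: -120 - 90*√10 ≈ -404.60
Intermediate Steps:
Z(c, b) = 8 - c
B(S) = -45*S - 3*S² (B(S) = -3*((S² + (8 - 1*(-6))*S) + S) = -3*((S² + (8 + 6)*S) + S) = -3*((S² + 14*S) + S) = -3*(S² + 15*S) = -45*S - 3*S²)
g = 0 (g = 0*26 = 0)
B(√(-13 + 53)) + g = -3*√(-13 + 53)*(15 + √(-13 + 53)) + 0 = -3*√40*(15 + √40) + 0 = -3*2*√10*(15 + 2*√10) + 0 = -6*√10*(15 + 2*√10) + 0 = -6*√10*(15 + 2*√10)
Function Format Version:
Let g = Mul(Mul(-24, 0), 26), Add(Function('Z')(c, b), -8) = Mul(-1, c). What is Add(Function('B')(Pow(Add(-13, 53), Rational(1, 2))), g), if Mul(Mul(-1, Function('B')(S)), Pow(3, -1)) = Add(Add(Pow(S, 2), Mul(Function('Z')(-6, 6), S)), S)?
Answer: Add(-120, Mul(-90, Pow(10, Rational(1, 2)))) ≈ -404.60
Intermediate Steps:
Function('Z')(c, b) = Add(8, Mul(-1, c))
Function('B')(S) = Add(Mul(-45, S), Mul(-3, Pow(S, 2))) (Function('B')(S) = Mul(-3, Add(Add(Pow(S, 2), Mul(Add(8, Mul(-1, -6)), S)), S)) = Mul(-3, Add(Add(Pow(S, 2), Mul(Add(8, 6), S)), S)) = Mul(-3, Add(Add(Pow(S, 2), Mul(14, S)), S)) = Mul(-3, Add(Pow(S, 2), Mul(15, S))) = Add(Mul(-45, S), Mul(-3, Pow(S, 2))))
g = 0 (g = Mul(0, 26) = 0)
Add(Function('B')(Pow(Add(-13, 53), Rational(1, 2))), g) = Add(Mul(-3, Pow(Add(-13, 53), Rational(1, 2)), Add(15, Pow(Add(-13, 53), Rational(1, 2)))), 0) = Add(Mul(-3, Pow(40, Rational(1, 2)), Add(15, Pow(40, Rational(1, 2)))), 0) = Add(Mul(-3, Mul(2, Pow(10, Rational(1, 2))), Add(15, Mul(2, Pow(10, Rational(1, 2))))), 0) = Add(Mul(-6, Pow(10, Rational(1, 2)), Add(15, Mul(2, Pow(10, Rational(1, 2))))), 0) = Mul(-6, Pow(10, Rational(1, 2)), Add(15, Mul(2, Pow(10, Rational(1, 2)))))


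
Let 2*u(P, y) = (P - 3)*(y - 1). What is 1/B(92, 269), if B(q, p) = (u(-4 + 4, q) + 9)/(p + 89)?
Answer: -716/255 ≈ -2.8078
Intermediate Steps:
u(P, y) = (-1 + y)*(-3 + P)/2 (u(P, y) = ((P - 3)*(y - 1))/2 = ((-3 + P)*(-1 + y))/2 = ((-1 + y)*(-3 + P))/2 = (-1 + y)*(-3 + P)/2)
B(q, p) = (21/2 - 3*q/2)/(89 + p) (B(q, p) = ((3/2 - 3*q/2 - (-4 + 4)/2 + (-4 + 4)*q/2) + 9)/(p + 89) = ((3/2 - 3*q/2 - ½*0 + (½)*0*q) + 9)/(89 + p) = ((3/2 - 3*q/2 + 0 + 0) + 9)/(89 + p) = ((3/2 - 3*q/2) + 9)/(89 + p) = (21/2 - 3*q/2)/(89 + p))
1/B(92, 269) = 1/(3*(7 - 1*92)/(2*(89 + 269))) = 1/((3/2)*(7 - 92)/358) = 1/((3/2)*(1/358)*(-85)) = 1/(-255/716) = -716/255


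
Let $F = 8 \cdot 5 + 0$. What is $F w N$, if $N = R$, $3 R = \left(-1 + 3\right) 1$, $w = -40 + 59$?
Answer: $\frac{1520}{3} \approx 506.67$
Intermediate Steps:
$w = 19$
$R = \frac{2}{3}$ ($R = \frac{\left(-1 + 3\right) 1}{3} = \frac{2 \cdot 1}{3} = \frac{1}{3} \cdot 2 = \frac{2}{3} \approx 0.66667$)
$N = \frac{2}{3} \approx 0.66667$
$F = 40$ ($F = 40 + 0 = 40$)
$F w N = 40 \cdot 19 \cdot \frac{2}{3} = 760 \cdot \frac{2}{3} = \frac{1520}{3}$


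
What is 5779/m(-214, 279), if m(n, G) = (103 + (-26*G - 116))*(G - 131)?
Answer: -5779/1075516 ≈ -0.0053732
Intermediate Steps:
m(n, G) = (-131 + G)*(-13 - 26*G) (m(n, G) = (103 + (-116 - 26*G))*(-131 + G) = (-13 - 26*G)*(-131 + G) = (-131 + G)*(-13 - 26*G))
5779/m(-214, 279) = 5779/(1703 - 26*279² + 3393*279) = 5779/(1703 - 26*77841 + 946647) = 5779/(1703 - 2023866 + 946647) = 5779/(-1075516) = 5779*(-1/1075516) = -5779/1075516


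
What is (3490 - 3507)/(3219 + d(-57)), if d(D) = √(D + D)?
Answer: -18241/3454025 + 17*I*√114/10362075 ≈ -0.0052811 + 1.7517e-5*I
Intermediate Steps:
d(D) = √2*√D (d(D) = √(2*D) = √2*√D)
(3490 - 3507)/(3219 + d(-57)) = (3490 - 3507)/(3219 + √2*√(-57)) = -17/(3219 + √2*(I*√57)) = -17/(3219 + I*√114)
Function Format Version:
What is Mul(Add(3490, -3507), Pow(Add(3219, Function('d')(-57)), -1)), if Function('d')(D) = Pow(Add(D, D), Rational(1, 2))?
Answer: Add(Rational(-18241, 3454025), Mul(Rational(17, 10362075), I, Pow(114, Rational(1, 2)))) ≈ Add(-0.0052811, Mul(1.7517e-5, I))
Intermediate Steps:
Function('d')(D) = Mul(Pow(2, Rational(1, 2)), Pow(D, Rational(1, 2))) (Function('d')(D) = Pow(Mul(2, D), Rational(1, 2)) = Mul(Pow(2, Rational(1, 2)), Pow(D, Rational(1, 2))))
Mul(Add(3490, -3507), Pow(Add(3219, Function('d')(-57)), -1)) = Mul(Add(3490, -3507), Pow(Add(3219, Mul(Pow(2, Rational(1, 2)), Pow(-57, Rational(1, 2)))), -1)) = Mul(-17, Pow(Add(3219, Mul(Pow(2, Rational(1, 2)), Mul(I, Pow(57, Rational(1, 2))))), -1)) = Mul(-17, Pow(Add(3219, Mul(I, Pow(114, Rational(1, 2)))), -1))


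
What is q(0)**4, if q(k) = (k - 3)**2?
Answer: 6561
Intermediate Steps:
q(k) = (-3 + k)**2
q(0)**4 = ((-3 + 0)**2)**4 = ((-3)**2)**4 = 9**4 = 6561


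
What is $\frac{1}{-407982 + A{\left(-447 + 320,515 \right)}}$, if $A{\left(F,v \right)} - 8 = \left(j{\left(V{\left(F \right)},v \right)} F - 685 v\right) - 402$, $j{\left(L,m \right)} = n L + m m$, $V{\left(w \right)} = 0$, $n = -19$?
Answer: $- \frac{1}{34444726} \approx -2.9032 \cdot 10^{-8}$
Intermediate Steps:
$j{\left(L,m \right)} = m^{2} - 19 L$ ($j{\left(L,m \right)} = - 19 L + m m = - 19 L + m^{2} = m^{2} - 19 L$)
$A{\left(F,v \right)} = -394 - 685 v + F v^{2}$ ($A{\left(F,v \right)} = 8 - \left(402 + 685 v - \left(v^{2} - 0\right) F\right) = 8 - \left(402 + 685 v - \left(v^{2} + 0\right) F\right) = 8 - \left(402 + 685 v - v^{2} F\right) = 8 - \left(402 + 685 v - F v^{2}\right) = -394 - 685 v + F v^{2}$)
$\frac{1}{-407982 + A{\left(-447 + 320,515 \right)}} = \frac{1}{-407982 - \left(353169 - \left(-447 + 320\right) 515^{2}\right)} = \frac{1}{-407982 - 34036744} = \frac{1}{-34444726} = - \frac{1}{34444726}$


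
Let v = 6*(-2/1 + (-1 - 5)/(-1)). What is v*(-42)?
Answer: -1008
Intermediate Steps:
v = 24 (v = 6*(-2*1 - 6*(-1)) = 6*(-2 + 6) = 6*4 = 24)
v*(-42) = 24*(-42) = -1008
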